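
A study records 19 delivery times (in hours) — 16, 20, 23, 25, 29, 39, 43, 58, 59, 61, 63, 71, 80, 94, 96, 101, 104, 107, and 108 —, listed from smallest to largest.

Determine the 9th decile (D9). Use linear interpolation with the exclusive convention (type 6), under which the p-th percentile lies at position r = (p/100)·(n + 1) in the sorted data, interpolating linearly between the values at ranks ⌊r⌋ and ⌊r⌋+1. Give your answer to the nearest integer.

107

n = 19.
r = (90/100)·(19 + 1) = 18.
r is an integer, so P90 is the value at rank 18: 107.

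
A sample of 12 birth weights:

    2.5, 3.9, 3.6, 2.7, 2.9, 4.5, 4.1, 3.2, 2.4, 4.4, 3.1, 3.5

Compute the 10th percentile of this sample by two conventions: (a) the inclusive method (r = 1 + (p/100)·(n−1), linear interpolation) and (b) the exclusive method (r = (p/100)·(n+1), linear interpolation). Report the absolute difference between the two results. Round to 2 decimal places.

Sorted: 2.4, 2.5, 2.7, 2.9, 3.1, 3.2, 3.5, 3.6, 3.9, 4.1, 4.4, 4.5.
n = 12.
(a) r = 2.1; between ranks 2 (2.5) and 3 (2.7): 2.52.
(b) r = 1.3; between ranks 1 (2.4) and 2 (2.5): 2.43.
|2.52 − 2.43| = 0.09.

0.09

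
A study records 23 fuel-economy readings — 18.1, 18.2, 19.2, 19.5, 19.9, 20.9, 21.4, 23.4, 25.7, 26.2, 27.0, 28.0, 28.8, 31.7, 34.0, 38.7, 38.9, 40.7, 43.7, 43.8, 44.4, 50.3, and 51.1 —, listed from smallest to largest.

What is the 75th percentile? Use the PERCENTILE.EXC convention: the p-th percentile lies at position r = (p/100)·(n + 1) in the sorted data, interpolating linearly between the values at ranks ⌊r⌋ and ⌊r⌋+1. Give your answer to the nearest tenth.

n = 23.
r = (75/100)·(23 + 1) = 18.
r is an integer, so P75 is the value at rank 18: 40.7.

40.7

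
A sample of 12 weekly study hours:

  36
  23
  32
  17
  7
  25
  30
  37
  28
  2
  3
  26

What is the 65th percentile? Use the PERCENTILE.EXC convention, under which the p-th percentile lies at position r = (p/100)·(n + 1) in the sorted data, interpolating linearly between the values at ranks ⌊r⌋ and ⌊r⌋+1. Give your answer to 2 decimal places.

Sorted: 2, 3, 7, 17, 23, 25, 26, 28, 30, 32, 36, 37.
n = 12.
r = (65/100)·(12 + 1) = 8.45.
Rank 8 is 28 and rank 9 is 30.
Interpolate: 28 + 0.45·(30 − 28) = 28 + 0.45·2 = 28.9.

28.90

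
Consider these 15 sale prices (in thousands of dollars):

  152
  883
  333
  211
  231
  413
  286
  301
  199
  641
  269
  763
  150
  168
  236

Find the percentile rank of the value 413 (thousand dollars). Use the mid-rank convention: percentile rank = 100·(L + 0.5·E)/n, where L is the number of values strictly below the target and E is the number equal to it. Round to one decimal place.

Sorted: 150, 152, 168, 199, 211, 231, 236, 269, 286, 301, 333, 413, 641, 763, 883.
Count below 413: L = 11; count equal: E = 1; n = 15.
Percentile rank = 100·(11 + 0.5·1)/15 = 100·11.5/15 = 76.67.

76.7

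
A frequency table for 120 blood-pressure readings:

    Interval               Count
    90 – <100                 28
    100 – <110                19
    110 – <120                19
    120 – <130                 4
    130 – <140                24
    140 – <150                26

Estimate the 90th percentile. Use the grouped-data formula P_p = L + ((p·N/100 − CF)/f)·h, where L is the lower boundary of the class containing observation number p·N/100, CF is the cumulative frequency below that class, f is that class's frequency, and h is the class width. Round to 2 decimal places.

N = 120; target position k = 90/100 · 120 = 108.
Cumulative frequencies: 28, 47, 66, 70, 94, 120.
Observation 108 falls in the class 140 – <150.
L = 140, CF = 94, f = 26, h = 10.
P90 = 140 + ((108 − 94)/26)·10 = 140 + 5.38462 = 145.385.

145.38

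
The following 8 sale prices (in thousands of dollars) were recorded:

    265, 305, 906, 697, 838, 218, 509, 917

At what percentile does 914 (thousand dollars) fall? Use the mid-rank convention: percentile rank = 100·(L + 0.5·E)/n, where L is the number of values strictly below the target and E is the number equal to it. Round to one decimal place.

87.5

Sorted: 218, 265, 305, 509, 697, 838, 906, 917.
Count below 914: L = 7; count equal: E = 0; n = 8.
Percentile rank = 100·(7 + 0.5·0)/8 = 100·7/8 = 87.5.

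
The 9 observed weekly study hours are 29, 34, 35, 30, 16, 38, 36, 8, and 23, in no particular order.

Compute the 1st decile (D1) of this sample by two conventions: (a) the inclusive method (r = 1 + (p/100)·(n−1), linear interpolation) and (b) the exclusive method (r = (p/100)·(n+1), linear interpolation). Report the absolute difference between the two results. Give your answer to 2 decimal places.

Sorted: 8, 16, 23, 29, 30, 34, 35, 36, 38.
n = 9.
(a) r = 1.8; between ranks 1 (8) and 2 (16): 14.4.
(b) r = 1 → value at rank 1 = 8.
|14.4 − 8| = 6.4.

6.40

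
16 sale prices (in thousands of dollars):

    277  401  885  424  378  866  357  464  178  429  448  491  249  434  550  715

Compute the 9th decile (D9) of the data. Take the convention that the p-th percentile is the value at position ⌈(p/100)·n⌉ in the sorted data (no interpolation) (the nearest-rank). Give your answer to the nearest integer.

Sorted: 178, 249, 277, 357, 378, 401, 424, 429, 434, 448, 464, 491, 550, 715, 866, 885.
n = 16.
Position = ⌈90/100 · 16⌉ = ⌈14.4⌉ = 15.
The value at rank 15 is 866.

866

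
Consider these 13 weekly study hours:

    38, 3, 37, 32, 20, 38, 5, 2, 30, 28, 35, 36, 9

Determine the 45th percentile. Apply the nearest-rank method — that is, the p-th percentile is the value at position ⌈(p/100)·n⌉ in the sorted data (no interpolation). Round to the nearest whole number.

28

Sorted: 2, 3, 5, 9, 20, 28, 30, 32, 35, 36, 37, 38, 38.
n = 13.
Position = ⌈45/100 · 13⌉ = ⌈5.85⌉ = 6.
The value at rank 6 is 28.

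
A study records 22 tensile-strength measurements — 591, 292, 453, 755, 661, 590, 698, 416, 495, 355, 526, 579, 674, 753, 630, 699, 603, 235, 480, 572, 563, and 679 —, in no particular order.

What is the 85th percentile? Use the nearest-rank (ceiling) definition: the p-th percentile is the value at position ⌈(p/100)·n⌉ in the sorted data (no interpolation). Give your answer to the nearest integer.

Sorted: 235, 292, 355, 416, 453, 480, 495, 526, 563, 572, 579, 590, 591, 603, 630, 661, 674, 679, 698, 699, 753, 755.
n = 22.
Position = ⌈85/100 · 22⌉ = ⌈18.7⌉ = 19.
The value at rank 19 is 698.

698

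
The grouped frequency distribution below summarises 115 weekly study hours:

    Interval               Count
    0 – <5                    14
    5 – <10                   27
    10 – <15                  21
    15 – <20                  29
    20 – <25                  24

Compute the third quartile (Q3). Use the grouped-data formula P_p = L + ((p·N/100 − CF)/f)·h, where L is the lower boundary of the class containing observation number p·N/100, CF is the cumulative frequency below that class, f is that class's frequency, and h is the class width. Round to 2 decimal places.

19.18

N = 115; target position k = 75/100 · 115 = 86.25.
Cumulative frequencies: 14, 41, 62, 91, 115.
Observation 86.25 falls in the class 15 – <20.
L = 15, CF = 62, f = 29, h = 5.
P75 = 15 + ((86.25 − 62)/29)·5 = 15 + 4.18103 = 19.181.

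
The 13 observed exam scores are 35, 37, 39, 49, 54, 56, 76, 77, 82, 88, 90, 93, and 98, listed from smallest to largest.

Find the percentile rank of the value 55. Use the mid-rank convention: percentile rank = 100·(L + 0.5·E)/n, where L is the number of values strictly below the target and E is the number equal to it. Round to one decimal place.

38.5

Count below 55: L = 5; count equal: E = 0; n = 13.
Percentile rank = 100·(5 + 0.5·0)/13 = 100·5/13 = 38.46.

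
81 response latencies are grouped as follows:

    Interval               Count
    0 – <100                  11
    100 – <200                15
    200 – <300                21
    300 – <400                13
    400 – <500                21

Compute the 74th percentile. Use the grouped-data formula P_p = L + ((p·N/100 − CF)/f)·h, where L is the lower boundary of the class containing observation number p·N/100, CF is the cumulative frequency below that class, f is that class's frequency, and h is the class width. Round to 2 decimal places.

399.54

N = 81; target position k = 74/100 · 81 = 59.94.
Cumulative frequencies: 11, 26, 47, 60, 81.
Observation 59.94 falls in the class 300 – <400.
L = 300, CF = 47, f = 13, h = 100.
P74 = 300 + ((59.94 − 47)/13)·100 = 300 + 99.5385 = 399.538.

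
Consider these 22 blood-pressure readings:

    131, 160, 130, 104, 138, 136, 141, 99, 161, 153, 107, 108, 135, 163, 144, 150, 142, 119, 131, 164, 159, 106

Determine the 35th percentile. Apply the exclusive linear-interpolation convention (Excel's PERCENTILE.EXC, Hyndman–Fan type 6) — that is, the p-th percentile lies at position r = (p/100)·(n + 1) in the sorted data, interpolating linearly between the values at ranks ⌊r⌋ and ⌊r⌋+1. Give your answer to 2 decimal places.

Sorted: 99, 104, 106, 107, 108, 119, 130, 131, 131, 135, 136, 138, 141, 142, 144, 150, 153, 159, 160, 161, 163, 164.
n = 22.
r = (35/100)·(22 + 1) = 8.05.
Rank 8 is 131 and rank 9 is 131.
Interpolate: 131 + 0.05·(131 − 131) = 131 + 0.05·0 = 131.

131.00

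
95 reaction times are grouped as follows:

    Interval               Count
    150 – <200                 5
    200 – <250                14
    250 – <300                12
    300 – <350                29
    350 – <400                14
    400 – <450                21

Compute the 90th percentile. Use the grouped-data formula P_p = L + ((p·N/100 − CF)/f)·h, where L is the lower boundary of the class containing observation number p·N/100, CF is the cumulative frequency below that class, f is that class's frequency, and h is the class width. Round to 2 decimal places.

N = 95; target position k = 90/100 · 95 = 85.5.
Cumulative frequencies: 5, 19, 31, 60, 74, 95.
Observation 85.5 falls in the class 400 – <450.
L = 400, CF = 74, f = 21, h = 50.
P90 = 400 + ((85.5 − 74)/21)·50 = 400 + 27.381 = 427.381.

427.38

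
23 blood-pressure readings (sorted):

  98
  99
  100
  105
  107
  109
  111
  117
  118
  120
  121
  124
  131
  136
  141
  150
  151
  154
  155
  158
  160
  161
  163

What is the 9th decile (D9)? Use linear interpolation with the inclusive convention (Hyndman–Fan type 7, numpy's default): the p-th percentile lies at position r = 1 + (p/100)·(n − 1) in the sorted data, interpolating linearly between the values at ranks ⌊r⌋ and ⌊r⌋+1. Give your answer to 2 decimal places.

n = 23.
r = 1 + (90/100)·(23 − 1) = 1 + 19.8 = 20.8.
Rank 20 is 158 and rank 21 is 160.
Interpolate: 158 + 0.8·(160 − 158) = 158 + 0.8·2 = 159.6.

159.60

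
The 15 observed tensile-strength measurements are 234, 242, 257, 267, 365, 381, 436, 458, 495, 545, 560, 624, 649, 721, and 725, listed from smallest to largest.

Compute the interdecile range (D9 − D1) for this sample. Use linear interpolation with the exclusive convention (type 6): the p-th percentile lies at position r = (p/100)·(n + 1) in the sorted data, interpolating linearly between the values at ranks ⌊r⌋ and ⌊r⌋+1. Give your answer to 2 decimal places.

483.80

n = 15.
P10: r = 1.6; ranks 1–2 are 234, 242; interpolating gives 238.8.
P90: r = 14.4; ranks 14–15 are 721, 725; interpolating gives 722.6.
Difference: 722.6 − 238.8 = 483.8.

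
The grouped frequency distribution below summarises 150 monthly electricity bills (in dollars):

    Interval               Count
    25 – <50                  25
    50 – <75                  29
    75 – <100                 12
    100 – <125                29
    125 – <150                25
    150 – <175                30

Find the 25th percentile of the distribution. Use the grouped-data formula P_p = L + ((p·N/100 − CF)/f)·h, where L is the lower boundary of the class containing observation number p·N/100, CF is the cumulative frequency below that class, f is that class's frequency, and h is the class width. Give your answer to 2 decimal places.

N = 150; target position k = 25/100 · 150 = 37.5.
Cumulative frequencies: 25, 54, 66, 95, 120, 150.
Observation 37.5 falls in the class 50 – <75.
L = 50, CF = 25, f = 29, h = 25.
P25 = 50 + ((37.5 − 25)/29)·25 = 50 + 10.7759 = 60.7759.

60.78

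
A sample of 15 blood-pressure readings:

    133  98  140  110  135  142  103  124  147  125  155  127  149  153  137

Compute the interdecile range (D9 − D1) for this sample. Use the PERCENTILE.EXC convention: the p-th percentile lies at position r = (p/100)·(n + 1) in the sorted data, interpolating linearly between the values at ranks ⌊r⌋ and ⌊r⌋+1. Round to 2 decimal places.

Sorted: 98, 103, 110, 124, 125, 127, 133, 135, 137, 140, 142, 147, 149, 153, 155.
n = 15.
P10: r = 1.6; ranks 1–2 are 98, 103; interpolating gives 101.
P90: r = 14.4; ranks 14–15 are 153, 155; interpolating gives 153.8.
Difference: 153.8 − 101 = 52.8.

52.80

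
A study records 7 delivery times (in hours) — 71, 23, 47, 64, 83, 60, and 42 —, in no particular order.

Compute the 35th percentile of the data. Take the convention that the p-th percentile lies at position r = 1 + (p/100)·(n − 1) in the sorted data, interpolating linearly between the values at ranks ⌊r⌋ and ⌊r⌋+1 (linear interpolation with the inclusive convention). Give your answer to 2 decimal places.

Sorted: 23, 42, 47, 60, 64, 71, 83.
n = 7.
r = 1 + (35/100)·(7 − 1) = 1 + 2.1 = 3.1.
Rank 3 is 47 and rank 4 is 60.
Interpolate: 47 + 0.1·(60 − 47) = 47 + 0.1·13 = 48.3.

48.30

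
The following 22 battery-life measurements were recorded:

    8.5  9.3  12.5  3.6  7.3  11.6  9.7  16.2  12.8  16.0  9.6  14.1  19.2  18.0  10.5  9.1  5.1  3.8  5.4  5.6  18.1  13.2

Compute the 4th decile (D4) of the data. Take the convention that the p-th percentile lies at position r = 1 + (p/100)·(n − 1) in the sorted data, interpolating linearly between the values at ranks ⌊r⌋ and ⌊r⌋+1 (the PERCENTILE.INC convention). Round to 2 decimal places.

9.42

Sorted: 3.6, 3.8, 5.1, 5.4, 5.6, 7.3, 8.5, 9.1, 9.3, 9.6, 9.7, 10.5, 11.6, 12.5, 12.8, 13.2, 14.1, 16.0, 16.2, 18.0, 18.1, 19.2.
n = 22.
r = 1 + (40/100)·(22 − 1) = 1 + 8.4 = 9.4.
Rank 9 is 9.3 and rank 10 is 9.6.
Interpolate: 9.3 + 0.4·(9.6 − 9.3) = 9.3 + 0.4·0.3 = 9.42.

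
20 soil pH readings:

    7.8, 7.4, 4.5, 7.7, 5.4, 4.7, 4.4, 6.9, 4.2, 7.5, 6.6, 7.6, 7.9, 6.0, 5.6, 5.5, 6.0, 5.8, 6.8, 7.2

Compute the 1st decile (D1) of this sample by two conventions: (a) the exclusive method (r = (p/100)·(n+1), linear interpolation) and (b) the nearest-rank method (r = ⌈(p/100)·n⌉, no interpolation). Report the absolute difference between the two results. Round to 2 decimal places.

0.01

Sorted: 4.2, 4.4, 4.5, 4.7, 5.4, 5.5, 5.6, 5.8, 6.0, 6.0, 6.6, 6.8, 6.9, 7.2, 7.4, 7.5, 7.6, 7.7, 7.8, 7.9.
n = 20.
(a) r = 2.1; between ranks 2 (4.4) and 3 (4.5): 4.41.
(b) the nearest-rank method: rank 2 → 4.4.
|4.41 − 4.4| = 0.01.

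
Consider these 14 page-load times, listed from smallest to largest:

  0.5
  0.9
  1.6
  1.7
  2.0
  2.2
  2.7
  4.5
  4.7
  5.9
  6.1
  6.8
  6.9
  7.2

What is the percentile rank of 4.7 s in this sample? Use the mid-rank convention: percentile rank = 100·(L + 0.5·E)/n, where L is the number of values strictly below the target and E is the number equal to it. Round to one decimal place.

60.7

Count below 4.7: L = 8; count equal: E = 1; n = 14.
Percentile rank = 100·(8 + 0.5·1)/14 = 100·8.5/14 = 60.71.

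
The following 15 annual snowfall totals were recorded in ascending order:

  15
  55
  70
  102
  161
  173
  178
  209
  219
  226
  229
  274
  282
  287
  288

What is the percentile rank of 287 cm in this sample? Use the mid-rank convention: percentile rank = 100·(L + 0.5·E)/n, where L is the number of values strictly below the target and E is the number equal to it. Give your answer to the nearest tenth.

Count below 287: L = 13; count equal: E = 1; n = 15.
Percentile rank = 100·(13 + 0.5·1)/15 = 100·13.5/15 = 90.

90.0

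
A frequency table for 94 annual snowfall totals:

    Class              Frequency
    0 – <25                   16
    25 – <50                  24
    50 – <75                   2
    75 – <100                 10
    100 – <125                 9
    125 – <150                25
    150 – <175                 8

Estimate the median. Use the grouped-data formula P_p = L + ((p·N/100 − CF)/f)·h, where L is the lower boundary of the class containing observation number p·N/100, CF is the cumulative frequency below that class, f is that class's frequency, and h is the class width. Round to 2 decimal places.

87.50

N = 94; target position k = 50/100 · 94 = 47.
Cumulative frequencies: 16, 40, 42, 52, 61, 86, 94.
Observation 47 falls in the class 75 – <100.
L = 75, CF = 42, f = 10, h = 25.
P50 = 75 + ((47 − 42)/10)·25 = 75 + 12.5 = 87.5.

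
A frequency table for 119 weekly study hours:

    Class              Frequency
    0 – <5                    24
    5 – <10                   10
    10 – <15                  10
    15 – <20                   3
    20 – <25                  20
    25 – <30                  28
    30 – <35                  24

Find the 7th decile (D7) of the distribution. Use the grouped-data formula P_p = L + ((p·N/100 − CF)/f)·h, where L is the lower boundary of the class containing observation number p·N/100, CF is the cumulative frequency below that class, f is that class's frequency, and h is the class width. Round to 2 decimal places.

27.91

N = 119; target position k = 70/100 · 119 = 83.3.
Cumulative frequencies: 24, 34, 44, 47, 67, 95, 119.
Observation 83.3 falls in the class 25 – <30.
L = 25, CF = 67, f = 28, h = 5.
P70 = 25 + ((83.3 − 67)/28)·5 = 25 + 2.91071 = 27.9107.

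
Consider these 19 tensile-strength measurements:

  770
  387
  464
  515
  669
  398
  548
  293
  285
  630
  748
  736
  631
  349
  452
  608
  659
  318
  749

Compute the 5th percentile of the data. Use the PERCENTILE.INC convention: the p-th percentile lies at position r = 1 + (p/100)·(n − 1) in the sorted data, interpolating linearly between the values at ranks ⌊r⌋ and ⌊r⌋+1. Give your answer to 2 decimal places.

Sorted: 285, 293, 318, 349, 387, 398, 452, 464, 515, 548, 608, 630, 631, 659, 669, 736, 748, 749, 770.
n = 19.
r = 1 + (5/100)·(19 − 1) = 1 + 0.9 = 1.9.
Rank 1 is 285 and rank 2 is 293.
Interpolate: 285 + 0.9·(293 − 285) = 285 + 0.9·8 = 292.2.

292.20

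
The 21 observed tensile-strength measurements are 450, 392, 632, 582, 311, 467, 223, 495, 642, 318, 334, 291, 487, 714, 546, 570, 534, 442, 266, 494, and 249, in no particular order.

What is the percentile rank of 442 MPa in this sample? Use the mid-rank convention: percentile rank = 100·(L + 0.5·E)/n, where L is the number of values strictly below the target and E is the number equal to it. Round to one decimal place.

Sorted: 223, 249, 266, 291, 311, 318, 334, 392, 442, 450, 467, 487, 494, 495, 534, 546, 570, 582, 632, 642, 714.
Count below 442: L = 8; count equal: E = 1; n = 21.
Percentile rank = 100·(8 + 0.5·1)/21 = 100·8.5/21 = 40.48.

40.5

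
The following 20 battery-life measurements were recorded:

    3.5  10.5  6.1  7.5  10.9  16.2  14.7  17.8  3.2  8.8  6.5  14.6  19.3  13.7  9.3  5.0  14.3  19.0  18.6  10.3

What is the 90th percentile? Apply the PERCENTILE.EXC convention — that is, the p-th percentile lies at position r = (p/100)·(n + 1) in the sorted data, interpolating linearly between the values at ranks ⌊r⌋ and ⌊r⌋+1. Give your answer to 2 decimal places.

Sorted: 3.2, 3.5, 5.0, 6.1, 6.5, 7.5, 8.8, 9.3, 10.3, 10.5, 10.9, 13.7, 14.3, 14.6, 14.7, 16.2, 17.8, 18.6, 19.0, 19.3.
n = 20.
r = (90/100)·(20 + 1) = 18.9.
Rank 18 is 18.6 and rank 19 is 19.0.
Interpolate: 18.6 + 0.9·(19.0 − 18.6) = 18.6 + 0.9·0.4 = 18.96.

18.96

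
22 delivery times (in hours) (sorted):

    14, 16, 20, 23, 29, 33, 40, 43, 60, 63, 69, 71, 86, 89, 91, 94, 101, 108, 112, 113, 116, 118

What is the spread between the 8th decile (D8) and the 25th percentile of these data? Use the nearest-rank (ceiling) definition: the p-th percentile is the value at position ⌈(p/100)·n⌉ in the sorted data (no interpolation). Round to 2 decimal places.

n = 22.
P25: rank ⌈25/100·22⌉ = 6 → 33.
P80: rank ⌈80/100·22⌉ = 18 → 108.
Difference: 108 − 33 = 75.

75.00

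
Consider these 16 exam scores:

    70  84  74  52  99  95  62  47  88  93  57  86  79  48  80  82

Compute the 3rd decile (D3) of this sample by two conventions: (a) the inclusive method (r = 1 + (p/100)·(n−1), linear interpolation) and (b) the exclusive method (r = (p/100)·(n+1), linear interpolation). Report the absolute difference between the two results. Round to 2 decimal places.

Sorted: 47, 48, 52, 57, 62, 70, 74, 79, 80, 82, 84, 86, 88, 93, 95, 99.
n = 16.
(a) r = 5.5; between ranks 5 (62) and 6 (70): 66.
(b) r = 5.1; between ranks 5 (62) and 6 (70): 62.8.
|66 − 62.8| = 3.2.

3.20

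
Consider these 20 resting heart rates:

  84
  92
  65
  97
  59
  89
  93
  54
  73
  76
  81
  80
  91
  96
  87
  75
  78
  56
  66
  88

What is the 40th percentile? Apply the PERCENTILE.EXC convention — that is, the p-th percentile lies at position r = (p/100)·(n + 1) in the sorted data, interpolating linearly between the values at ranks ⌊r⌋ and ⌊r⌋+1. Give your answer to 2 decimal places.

Sorted: 54, 56, 59, 65, 66, 73, 75, 76, 78, 80, 81, 84, 87, 88, 89, 91, 92, 93, 96, 97.
n = 20.
r = (40/100)·(20 + 1) = 8.4.
Rank 8 is 76 and rank 9 is 78.
Interpolate: 76 + 0.4·(78 − 76) = 76 + 0.4·2 = 76.8.

76.80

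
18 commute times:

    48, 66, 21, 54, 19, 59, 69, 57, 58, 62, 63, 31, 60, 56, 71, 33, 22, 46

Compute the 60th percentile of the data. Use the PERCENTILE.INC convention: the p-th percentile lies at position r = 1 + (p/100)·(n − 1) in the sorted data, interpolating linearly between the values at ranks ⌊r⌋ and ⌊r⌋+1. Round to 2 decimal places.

Sorted: 19, 21, 22, 31, 33, 46, 48, 54, 56, 57, 58, 59, 60, 62, 63, 66, 69, 71.
n = 18.
r = 1 + (60/100)·(18 − 1) = 1 + 10.2 = 11.2.
Rank 11 is 58 and rank 12 is 59.
Interpolate: 58 + 0.2·(59 − 58) = 58 + 0.2·1 = 58.2.

58.20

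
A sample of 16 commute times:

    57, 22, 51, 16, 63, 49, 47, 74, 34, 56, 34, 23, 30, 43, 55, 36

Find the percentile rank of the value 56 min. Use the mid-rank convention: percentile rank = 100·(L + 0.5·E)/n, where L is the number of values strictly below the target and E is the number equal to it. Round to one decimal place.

78.1

Sorted: 16, 22, 23, 30, 34, 34, 36, 43, 47, 49, 51, 55, 56, 57, 63, 74.
Count below 56: L = 12; count equal: E = 1; n = 16.
Percentile rank = 100·(12 + 0.5·1)/16 = 100·12.5/16 = 78.12.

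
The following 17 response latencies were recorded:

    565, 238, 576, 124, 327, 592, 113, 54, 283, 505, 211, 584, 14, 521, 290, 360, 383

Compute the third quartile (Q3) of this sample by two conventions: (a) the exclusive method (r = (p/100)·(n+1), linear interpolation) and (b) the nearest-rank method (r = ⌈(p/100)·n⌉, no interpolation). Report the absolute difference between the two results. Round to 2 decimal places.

Sorted: 14, 54, 113, 124, 211, 238, 283, 290, 327, 360, 383, 505, 521, 565, 576, 584, 592.
n = 17.
(a) r = 13.5; between ranks 13 (521) and 14 (565): 543.
(b) the nearest-rank method: rank 13 → 521.
|543 − 521| = 22.

22.00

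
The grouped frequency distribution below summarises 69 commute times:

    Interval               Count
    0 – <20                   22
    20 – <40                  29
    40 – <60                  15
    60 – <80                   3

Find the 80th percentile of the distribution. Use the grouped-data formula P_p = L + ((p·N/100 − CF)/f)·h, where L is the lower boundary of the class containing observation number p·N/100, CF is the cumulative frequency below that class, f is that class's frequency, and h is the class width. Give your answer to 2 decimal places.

N = 69; target position k = 80/100 · 69 = 55.2.
Cumulative frequencies: 22, 51, 66, 69.
Observation 55.2 falls in the class 40 – <60.
L = 40, CF = 51, f = 15, h = 20.
P80 = 40 + ((55.2 − 51)/15)·20 = 40 + 5.6 = 45.6.

45.60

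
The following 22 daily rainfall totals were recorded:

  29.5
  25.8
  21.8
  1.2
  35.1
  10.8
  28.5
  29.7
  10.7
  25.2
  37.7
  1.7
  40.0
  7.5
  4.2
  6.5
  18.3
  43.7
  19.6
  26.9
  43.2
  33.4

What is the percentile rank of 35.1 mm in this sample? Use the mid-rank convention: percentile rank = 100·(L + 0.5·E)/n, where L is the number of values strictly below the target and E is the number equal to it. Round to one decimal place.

79.5

Sorted: 1.2, 1.7, 4.2, 6.5, 7.5, 10.7, 10.8, 18.3, 19.6, 21.8, 25.2, 25.8, 26.9, 28.5, 29.5, 29.7, 33.4, 35.1, 37.7, 40.0, 43.2, 43.7.
Count below 35.1: L = 17; count equal: E = 1; n = 22.
Percentile rank = 100·(17 + 0.5·1)/22 = 100·17.5/22 = 79.55.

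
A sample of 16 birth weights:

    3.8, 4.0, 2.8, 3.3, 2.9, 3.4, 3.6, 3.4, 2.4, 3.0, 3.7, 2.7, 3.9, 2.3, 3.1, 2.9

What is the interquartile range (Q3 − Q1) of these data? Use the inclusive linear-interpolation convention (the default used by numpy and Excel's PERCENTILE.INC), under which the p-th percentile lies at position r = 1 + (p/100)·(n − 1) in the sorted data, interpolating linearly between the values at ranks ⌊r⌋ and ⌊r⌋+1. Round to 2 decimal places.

Sorted: 2.3, 2.4, 2.7, 2.8, 2.9, 2.9, 3.0, 3.1, 3.3, 3.4, 3.4, 3.6, 3.7, 3.8, 3.9, 4.0.
n = 16.
P25: r = 4.75; ranks 4–5 are 2.8, 2.9; interpolating gives 2.875.
P75: r = 12.25; ranks 12–13 are 3.6, 3.7; interpolating gives 3.625.
Difference: 3.625 − 2.875 = 0.75.

0.75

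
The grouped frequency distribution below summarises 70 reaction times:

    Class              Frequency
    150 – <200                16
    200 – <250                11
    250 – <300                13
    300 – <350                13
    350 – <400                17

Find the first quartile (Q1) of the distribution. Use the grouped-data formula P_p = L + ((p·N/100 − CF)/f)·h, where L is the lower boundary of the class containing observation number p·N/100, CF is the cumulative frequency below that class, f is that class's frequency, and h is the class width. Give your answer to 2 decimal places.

206.82

N = 70; target position k = 25/100 · 70 = 17.5.
Cumulative frequencies: 16, 27, 40, 53, 70.
Observation 17.5 falls in the class 200 – <250.
L = 200, CF = 16, f = 11, h = 50.
P25 = 200 + ((17.5 − 16)/11)·50 = 200 + 6.81818 = 206.818.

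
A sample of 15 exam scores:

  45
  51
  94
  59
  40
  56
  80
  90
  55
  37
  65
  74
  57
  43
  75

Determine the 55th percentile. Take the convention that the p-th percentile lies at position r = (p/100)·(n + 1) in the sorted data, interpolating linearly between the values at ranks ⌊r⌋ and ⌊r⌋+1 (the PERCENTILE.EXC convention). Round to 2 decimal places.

Sorted: 37, 40, 43, 45, 51, 55, 56, 57, 59, 65, 74, 75, 80, 90, 94.
n = 15.
r = (55/100)·(15 + 1) = 8.8.
Rank 8 is 57 and rank 9 is 59.
Interpolate: 57 + 0.8·(59 − 57) = 57 + 0.8·2 = 58.6.

58.60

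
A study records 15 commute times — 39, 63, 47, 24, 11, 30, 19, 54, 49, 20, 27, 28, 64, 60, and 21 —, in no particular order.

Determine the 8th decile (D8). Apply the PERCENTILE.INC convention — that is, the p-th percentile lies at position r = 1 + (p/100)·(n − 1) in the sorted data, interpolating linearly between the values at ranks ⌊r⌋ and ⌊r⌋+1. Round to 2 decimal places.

Sorted: 11, 19, 20, 21, 24, 27, 28, 30, 39, 47, 49, 54, 60, 63, 64.
n = 15.
r = 1 + (80/100)·(15 − 1) = 1 + 11.2 = 12.2.
Rank 12 is 54 and rank 13 is 60.
Interpolate: 54 + 0.2·(60 − 54) = 54 + 0.2·6 = 55.2.

55.20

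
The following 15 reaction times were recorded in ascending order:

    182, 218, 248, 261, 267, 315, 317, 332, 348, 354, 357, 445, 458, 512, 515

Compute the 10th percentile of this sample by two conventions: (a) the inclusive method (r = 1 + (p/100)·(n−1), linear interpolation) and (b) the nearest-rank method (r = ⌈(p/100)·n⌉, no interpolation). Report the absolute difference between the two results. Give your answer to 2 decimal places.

12.00

n = 15.
(a) r = 2.4; between ranks 2 (218) and 3 (248): 230.
(b) the nearest-rank method: rank 2 → 218.
|230 − 218| = 12.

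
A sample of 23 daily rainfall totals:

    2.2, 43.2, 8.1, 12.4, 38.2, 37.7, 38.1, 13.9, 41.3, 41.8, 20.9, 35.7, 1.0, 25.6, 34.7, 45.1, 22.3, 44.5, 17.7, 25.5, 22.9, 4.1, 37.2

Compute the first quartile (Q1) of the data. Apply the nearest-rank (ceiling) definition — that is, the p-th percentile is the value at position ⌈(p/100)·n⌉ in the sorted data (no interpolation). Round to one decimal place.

13.9

Sorted: 1.0, 2.2, 4.1, 8.1, 12.4, 13.9, 17.7, 20.9, 22.3, 22.9, 25.5, 25.6, 34.7, 35.7, 37.2, 37.7, 38.1, 38.2, 41.3, 41.8, 43.2, 44.5, 45.1.
n = 23.
Position = ⌈25/100 · 23⌉ = ⌈5.75⌉ = 6.
The value at rank 6 is 13.9.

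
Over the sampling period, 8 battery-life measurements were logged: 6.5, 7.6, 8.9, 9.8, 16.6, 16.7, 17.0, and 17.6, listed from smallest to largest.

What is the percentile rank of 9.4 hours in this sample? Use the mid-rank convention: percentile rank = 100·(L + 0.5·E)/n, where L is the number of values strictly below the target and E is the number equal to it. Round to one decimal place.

37.5

Count below 9.4: L = 3; count equal: E = 0; n = 8.
Percentile rank = 100·(3 + 0.5·0)/8 = 100·3/8 = 37.5.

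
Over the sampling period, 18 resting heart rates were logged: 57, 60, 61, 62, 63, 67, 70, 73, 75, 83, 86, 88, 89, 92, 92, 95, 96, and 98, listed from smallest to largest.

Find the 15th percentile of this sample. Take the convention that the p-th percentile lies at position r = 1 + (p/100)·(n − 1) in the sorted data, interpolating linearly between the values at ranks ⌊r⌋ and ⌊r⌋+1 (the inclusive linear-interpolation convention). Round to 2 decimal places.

61.55

n = 18.
r = 1 + (15/100)·(18 − 1) = 1 + 2.55 = 3.55.
Rank 3 is 61 and rank 4 is 62.
Interpolate: 61 + 0.55·(62 − 61) = 61 + 0.55·1 = 61.55.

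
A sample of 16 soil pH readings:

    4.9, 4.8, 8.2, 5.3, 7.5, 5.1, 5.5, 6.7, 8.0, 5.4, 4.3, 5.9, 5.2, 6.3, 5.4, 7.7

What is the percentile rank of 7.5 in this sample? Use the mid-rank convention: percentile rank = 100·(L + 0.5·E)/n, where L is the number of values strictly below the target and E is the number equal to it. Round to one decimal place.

78.1

Sorted: 4.3, 4.8, 4.9, 5.1, 5.2, 5.3, 5.4, 5.4, 5.5, 5.9, 6.3, 6.7, 7.5, 7.7, 8.0, 8.2.
Count below 7.5: L = 12; count equal: E = 1; n = 16.
Percentile rank = 100·(12 + 0.5·1)/16 = 100·12.5/16 = 78.12.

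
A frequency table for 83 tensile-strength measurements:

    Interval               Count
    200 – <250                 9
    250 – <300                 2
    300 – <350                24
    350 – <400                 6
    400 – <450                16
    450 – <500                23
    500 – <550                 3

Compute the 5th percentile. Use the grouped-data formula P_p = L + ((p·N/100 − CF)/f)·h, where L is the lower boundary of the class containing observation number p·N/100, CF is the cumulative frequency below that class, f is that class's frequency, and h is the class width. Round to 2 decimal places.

N = 83; target position k = 5/100 · 83 = 4.15.
Cumulative frequencies: 9, 11, 35, 41, 57, 80, 83.
Observation 4.15 falls in the class 200 – <250.
L = 200, CF = 0, f = 9, h = 50.
P5 = 200 + ((4.15 − 0)/9)·50 = 200 + 23.0556 = 223.056.

223.06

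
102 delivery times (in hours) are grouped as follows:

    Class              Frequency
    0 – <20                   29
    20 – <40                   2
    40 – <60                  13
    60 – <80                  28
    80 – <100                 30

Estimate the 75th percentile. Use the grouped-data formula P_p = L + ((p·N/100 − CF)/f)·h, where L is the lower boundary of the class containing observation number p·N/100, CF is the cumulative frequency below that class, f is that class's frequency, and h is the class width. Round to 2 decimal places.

N = 102; target position k = 75/100 · 102 = 76.5.
Cumulative frequencies: 29, 31, 44, 72, 102.
Observation 76.5 falls in the class 80 – <100.
L = 80, CF = 72, f = 30, h = 20.
P75 = 80 + ((76.5 − 72)/30)·20 = 80 + 3 = 83.

83.00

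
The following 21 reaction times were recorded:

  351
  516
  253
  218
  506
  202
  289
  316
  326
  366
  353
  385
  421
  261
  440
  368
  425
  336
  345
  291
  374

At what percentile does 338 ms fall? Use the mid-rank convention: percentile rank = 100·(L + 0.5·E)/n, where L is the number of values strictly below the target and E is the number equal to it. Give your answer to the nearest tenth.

Sorted: 202, 218, 253, 261, 289, 291, 316, 326, 336, 345, 351, 353, 366, 368, 374, 385, 421, 425, 440, 506, 516.
Count below 338: L = 9; count equal: E = 0; n = 21.
Percentile rank = 100·(9 + 0.5·0)/21 = 100·9/21 = 42.86.

42.9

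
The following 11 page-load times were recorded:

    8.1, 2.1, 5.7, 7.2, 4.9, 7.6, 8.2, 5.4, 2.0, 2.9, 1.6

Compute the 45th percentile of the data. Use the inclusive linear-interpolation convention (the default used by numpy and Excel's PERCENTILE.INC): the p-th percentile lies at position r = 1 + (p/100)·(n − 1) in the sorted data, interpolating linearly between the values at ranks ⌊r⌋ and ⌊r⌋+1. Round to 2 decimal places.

5.15

Sorted: 1.6, 2.0, 2.1, 2.9, 4.9, 5.4, 5.7, 7.2, 7.6, 8.1, 8.2.
n = 11.
r = 1 + (45/100)·(11 − 1) = 1 + 4.5 = 5.5.
Rank 5 is 4.9 and rank 6 is 5.4.
Interpolate: 4.9 + 0.5·(5.4 − 4.9) = 4.9 + 0.5·0.5 = 5.15.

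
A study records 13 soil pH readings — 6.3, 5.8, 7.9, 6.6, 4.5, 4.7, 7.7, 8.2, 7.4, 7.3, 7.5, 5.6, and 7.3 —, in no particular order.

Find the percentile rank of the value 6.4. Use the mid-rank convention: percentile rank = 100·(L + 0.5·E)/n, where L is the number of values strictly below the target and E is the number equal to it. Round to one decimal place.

Sorted: 4.5, 4.7, 5.6, 5.8, 6.3, 6.6, 7.3, 7.3, 7.4, 7.5, 7.7, 7.9, 8.2.
Count below 6.4: L = 5; count equal: E = 0; n = 13.
Percentile rank = 100·(5 + 0.5·0)/13 = 100·5/13 = 38.46.

38.5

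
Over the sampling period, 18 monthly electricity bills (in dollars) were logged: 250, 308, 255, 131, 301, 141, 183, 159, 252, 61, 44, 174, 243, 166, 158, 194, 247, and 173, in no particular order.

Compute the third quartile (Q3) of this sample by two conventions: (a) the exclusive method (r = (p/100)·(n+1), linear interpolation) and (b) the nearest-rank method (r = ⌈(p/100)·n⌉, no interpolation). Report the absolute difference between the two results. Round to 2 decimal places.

0.50

Sorted: 44, 61, 131, 141, 158, 159, 166, 173, 174, 183, 194, 243, 247, 250, 252, 255, 301, 308.
n = 18.
(a) r = 14.25; between ranks 14 (250) and 15 (252): 250.5.
(b) the nearest-rank method: rank 14 → 250.
|250.5 − 250| = 0.5.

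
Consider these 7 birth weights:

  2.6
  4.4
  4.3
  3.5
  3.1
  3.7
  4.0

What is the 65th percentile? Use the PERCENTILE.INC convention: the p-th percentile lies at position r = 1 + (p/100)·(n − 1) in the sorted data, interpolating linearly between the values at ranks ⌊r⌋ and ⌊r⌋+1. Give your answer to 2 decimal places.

Sorted: 2.6, 3.1, 3.5, 3.7, 4.0, 4.3, 4.4.
n = 7.
r = 1 + (65/100)·(7 − 1) = 1 + 3.9 = 4.9.
Rank 4 is 3.7 and rank 5 is 4.0.
Interpolate: 3.7 + 0.9·(4.0 − 3.7) = 3.7 + 0.9·0.3 = 3.97.

3.97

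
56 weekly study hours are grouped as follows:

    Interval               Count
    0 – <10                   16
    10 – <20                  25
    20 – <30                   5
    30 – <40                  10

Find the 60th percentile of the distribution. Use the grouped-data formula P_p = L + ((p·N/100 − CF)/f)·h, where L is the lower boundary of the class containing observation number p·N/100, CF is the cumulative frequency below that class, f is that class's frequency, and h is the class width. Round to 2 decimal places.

17.04

N = 56; target position k = 60/100 · 56 = 33.6.
Cumulative frequencies: 16, 41, 46, 56.
Observation 33.6 falls in the class 10 – <20.
L = 10, CF = 16, f = 25, h = 10.
P60 = 10 + ((33.6 − 16)/25)·10 = 10 + 7.04 = 17.04.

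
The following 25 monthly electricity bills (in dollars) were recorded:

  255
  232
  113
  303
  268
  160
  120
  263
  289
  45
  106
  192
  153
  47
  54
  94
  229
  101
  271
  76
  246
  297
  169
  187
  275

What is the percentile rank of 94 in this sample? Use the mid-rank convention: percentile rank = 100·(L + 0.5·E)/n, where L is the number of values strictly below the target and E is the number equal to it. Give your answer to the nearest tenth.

18.0

Sorted: 45, 47, 54, 76, 94, 101, 106, 113, 120, 153, 160, 169, 187, 192, 229, 232, 246, 255, 263, 268, 271, 275, 289, 297, 303.
Count below 94: L = 4; count equal: E = 1; n = 25.
Percentile rank = 100·(4 + 0.5·1)/25 = 100·4.5/25 = 18.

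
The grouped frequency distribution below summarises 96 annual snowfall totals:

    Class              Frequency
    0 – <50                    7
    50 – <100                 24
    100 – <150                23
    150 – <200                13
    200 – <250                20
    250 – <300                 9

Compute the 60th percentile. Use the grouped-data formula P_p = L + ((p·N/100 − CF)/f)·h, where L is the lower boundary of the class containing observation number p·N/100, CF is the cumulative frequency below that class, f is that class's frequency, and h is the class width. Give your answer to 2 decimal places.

163.85

N = 96; target position k = 60/100 · 96 = 57.6.
Cumulative frequencies: 7, 31, 54, 67, 87, 96.
Observation 57.6 falls in the class 150 – <200.
L = 150, CF = 54, f = 13, h = 50.
P60 = 150 + ((57.6 − 54)/13)·50 = 150 + 13.8462 = 163.846.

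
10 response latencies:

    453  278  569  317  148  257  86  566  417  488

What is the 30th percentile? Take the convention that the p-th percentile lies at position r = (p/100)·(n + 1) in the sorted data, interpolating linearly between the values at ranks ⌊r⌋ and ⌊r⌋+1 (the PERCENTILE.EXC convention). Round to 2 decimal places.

263.30

Sorted: 86, 148, 257, 278, 317, 417, 453, 488, 566, 569.
n = 10.
r = (30/100)·(10 + 1) = 3.3.
Rank 3 is 257 and rank 4 is 278.
Interpolate: 257 + 0.3·(278 − 257) = 257 + 0.3·21 = 263.3.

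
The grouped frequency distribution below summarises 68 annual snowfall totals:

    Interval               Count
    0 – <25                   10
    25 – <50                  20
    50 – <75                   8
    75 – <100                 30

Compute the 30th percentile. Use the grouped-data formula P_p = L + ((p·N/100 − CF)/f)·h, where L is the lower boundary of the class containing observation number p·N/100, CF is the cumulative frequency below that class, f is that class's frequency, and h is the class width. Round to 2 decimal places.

N = 68; target position k = 30/100 · 68 = 20.4.
Cumulative frequencies: 10, 30, 38, 68.
Observation 20.4 falls in the class 25 – <50.
L = 25, CF = 10, f = 20, h = 25.
P30 = 25 + ((20.4 − 10)/20)·25 = 25 + 13 = 38.

38.00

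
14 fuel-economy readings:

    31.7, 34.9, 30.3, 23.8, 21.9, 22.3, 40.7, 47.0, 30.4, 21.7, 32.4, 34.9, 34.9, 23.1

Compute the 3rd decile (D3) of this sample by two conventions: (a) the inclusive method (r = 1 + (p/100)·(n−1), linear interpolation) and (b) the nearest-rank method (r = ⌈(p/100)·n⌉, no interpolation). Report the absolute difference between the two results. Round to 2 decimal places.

Sorted: 21.7, 21.9, 22.3, 23.1, 23.8, 30.3, 30.4, 31.7, 32.4, 34.9, 34.9, 34.9, 40.7, 47.0.
n = 14.
(a) r = 4.9; between ranks 4 (23.1) and 5 (23.8): 23.73.
(b) the nearest-rank method: rank 5 → 23.8.
|23.73 − 23.8| = 0.07.

0.07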